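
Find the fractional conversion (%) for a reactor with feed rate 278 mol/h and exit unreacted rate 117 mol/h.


X = (F_in - F_out) / F_in * 100
Moles reacted = 278 - 117 = 161
X = 161 / 278 * 100
= 0.5791 * 100
= 57.91 %

57.91 %


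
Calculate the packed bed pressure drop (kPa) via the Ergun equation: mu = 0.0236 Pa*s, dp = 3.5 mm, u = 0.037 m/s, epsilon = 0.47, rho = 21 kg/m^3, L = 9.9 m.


dp = 3.5 mm = 0.0035 m
Viscous term = 150*0.0236*0.037*(1-0.47)^2 / (0.0035^2*0.47^3) = 28928.6
Inertial term = 1.75*21*0.037^2*(1-0.47) / (0.0035*0.47^3) = 73.3795
dP/L = 28928.6 + 73.3795 = 29002 Pa/m
dP = 29002 * 9.9 / 1000 = 287.1 kPa

287.1 kPa


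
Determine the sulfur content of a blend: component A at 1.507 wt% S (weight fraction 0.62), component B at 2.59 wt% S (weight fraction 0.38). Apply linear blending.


Linear sulfur blending: S_blend = x1*S1 + x2*S2
Contribution 1: 0.62 * 1.507 = 0.93434 wt%
Contribution 2: 0.38 * 2.59 = 0.9842 wt%
S_blend = 0.93434 + 0.9842 = 1.91854

1.91854 wt%


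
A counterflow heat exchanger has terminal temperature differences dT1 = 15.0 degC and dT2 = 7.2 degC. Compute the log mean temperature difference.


LMTD = (dT1 - dT2) / ln(dT1/dT2)
= (15.0 - 7.2) / ln(15.0 / 7.2) = 7.8 / 0.733969 = 10.63

10.63 degC


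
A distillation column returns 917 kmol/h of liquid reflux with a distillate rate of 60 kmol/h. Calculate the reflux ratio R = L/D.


Reflux ratio definition: R = L / D (liquid returned / distillate withdrawn)
L = 917 kmol/h, D = 60 kmol/h
R = 917 / 60 = 15.28

15.28


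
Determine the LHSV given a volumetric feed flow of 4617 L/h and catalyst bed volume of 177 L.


LHSV = volumetric feed rate / catalyst volume
= 4617 L/h / 177 L
= 26.08 h^-1

26.08 h^-1


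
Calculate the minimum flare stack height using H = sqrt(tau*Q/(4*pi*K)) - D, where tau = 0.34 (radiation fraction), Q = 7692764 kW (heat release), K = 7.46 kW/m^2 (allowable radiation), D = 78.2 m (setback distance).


tau*Q/(4*pi*K) = 0.34 * 7692764 / (4 * pi * 7.46) = 27900.5
sqrt(27900.5) = 167.034
H = 167.034 - 78.2 = 88.83

88.83 m


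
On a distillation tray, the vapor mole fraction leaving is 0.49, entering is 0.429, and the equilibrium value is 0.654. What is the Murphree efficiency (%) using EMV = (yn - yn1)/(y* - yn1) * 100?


Murphree vapor efficiency: EMV = (y_n - y_(n-1)) / (y*_n - y_(n-1)) * 100
EMV = (0.49 - 0.429) / (0.654 - 0.429) * 100 = 0.061 / 0.225 * 100 = 27.11

27.11 %


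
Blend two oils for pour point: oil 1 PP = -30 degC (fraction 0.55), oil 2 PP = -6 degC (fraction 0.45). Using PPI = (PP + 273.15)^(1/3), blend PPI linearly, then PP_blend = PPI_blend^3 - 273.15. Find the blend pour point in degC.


PPI_1 = (-30 + 273.15)^(1/3) = 6.241535
PPI_2 = (-6 + 273.15)^(1/3) = 6.440482
PPI_blend = 0.55 * 6.241535 + 0.45 * 6.440482 = 6.331061
PP_blend = 6.331061^3 - 273.15 = 253.7637 - 273.15 = -19.39

-19.39 degC


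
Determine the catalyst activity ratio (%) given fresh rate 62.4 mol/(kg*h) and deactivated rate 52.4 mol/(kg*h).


Activity (%) = (rate_used / rate_fresh) * 100
rate_used = 52.4, rate_fresh = 62.4
= (52.4 / 62.4) * 100
= 0.8397 * 100 = 83.97

83.97 %


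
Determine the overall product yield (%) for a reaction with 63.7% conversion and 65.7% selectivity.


Overall yield = conversion (%) * selectivity (%) / 100
Conversion = 63.7%, Selectivity = 65.7%
Y = 63.7 * 65.7 / 100
= 41.8509 %

41.8509 %


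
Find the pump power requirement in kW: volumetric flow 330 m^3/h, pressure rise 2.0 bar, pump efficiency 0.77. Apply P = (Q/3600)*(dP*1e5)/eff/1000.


Q = 330 / 3600 = 0.0916667 m^3/s
P = 0.0916667 * (2.0 * 1e5) / 0.77 / 1000 = 23.81

23.81 kW


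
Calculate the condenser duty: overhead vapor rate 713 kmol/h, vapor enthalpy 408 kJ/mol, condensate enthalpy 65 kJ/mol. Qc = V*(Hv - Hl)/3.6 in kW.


Qc = 713 * (408 - 65) / 3.6 = 713 * 343 / 3.6 = 67930

67930 kW


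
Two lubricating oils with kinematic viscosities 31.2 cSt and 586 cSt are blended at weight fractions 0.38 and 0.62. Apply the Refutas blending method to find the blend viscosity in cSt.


Refutas method: VBN_i = 14.534*ln(ln(visc_i + 0.8)) + 10.975, blended linearly by mass fraction; since VBN is linear in VBI_i = ln(ln(visc_i + 0.8)) and the fractions sum to 1, blend VBI directly: visc = exp(exp(VBI_blend)) - 0.8
VBI_1 = ln(ln(31.2 + 0.8)) = 1.24292
VBI_2 = ln(ln(586 + 0.8)) = 1.85233
VBI_blend = 0.38 * 1.24292 + 0.62 * 1.85233 = 1.62075
visc_blend = exp(exp(1.62075)) - 0.8 = 156.3

156.3 cSt


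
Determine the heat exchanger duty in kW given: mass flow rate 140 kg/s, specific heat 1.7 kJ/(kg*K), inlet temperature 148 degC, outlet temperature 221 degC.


Q = m_dot * cp * delta_T
delta_T = 221 - 148 = 73 K
Q = 140 * 1.7 * 73
= 238 * 73
= 17374 kW

17374 kW


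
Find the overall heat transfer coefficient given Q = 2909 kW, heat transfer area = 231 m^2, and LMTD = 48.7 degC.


From Q = U*A*LMTD, U = Q / (A * LMTD)
U = 2909 / (231 * 48.7) = 2909 / 11249.7 = 0.2586

0.2586 kW/(m^2*K)


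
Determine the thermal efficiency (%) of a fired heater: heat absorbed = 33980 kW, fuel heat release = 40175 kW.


Furnace efficiency = Q_absorbed / Q_fuel * 100
= 33980 / 40175 * 100 = 84.58

84.58 %


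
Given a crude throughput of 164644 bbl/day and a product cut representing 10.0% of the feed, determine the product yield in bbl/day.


Crude throughput = 164644 bbl/day
Fraction yield = 10.0%
yield = throughput * fraction / 100
yield = 164644 * 10.0 / 100 = 16464.4

16464.4 bbl/day


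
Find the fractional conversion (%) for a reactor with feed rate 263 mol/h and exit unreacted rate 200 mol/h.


X = (F_in - F_out) / F_in * 100
Moles reacted = 263 - 200 = 63
X = 63 / 263 * 100
= 0.2395 * 100
= 23.95 %

23.95 %


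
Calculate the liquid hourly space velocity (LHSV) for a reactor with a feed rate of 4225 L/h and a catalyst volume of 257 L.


LHSV = volumetric feed rate / catalyst volume
= 4225 L/h / 257 L
= 16.44 h^-1

16.44 h^-1


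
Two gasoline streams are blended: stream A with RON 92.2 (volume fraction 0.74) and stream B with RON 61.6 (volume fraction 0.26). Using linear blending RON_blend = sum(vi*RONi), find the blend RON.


Linear blending: RON_blend = sum(vi * RONi)
Contribution 1: 0.74 * 92.2 = 68.228
Contribution 2: 0.26 * 61.6 = 16.016
RON_blend = 68.228 + 16.016 = 84.244

84.244


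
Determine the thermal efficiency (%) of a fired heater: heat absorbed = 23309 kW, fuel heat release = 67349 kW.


Furnace efficiency = Q_absorbed / Q_fuel * 100
= 23309 / 67349 * 100 = 34.61

34.61 %


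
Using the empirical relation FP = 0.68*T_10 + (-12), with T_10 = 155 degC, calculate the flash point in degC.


FP = 0.68 * 155 + (-12) = 93.4

93.4 degC


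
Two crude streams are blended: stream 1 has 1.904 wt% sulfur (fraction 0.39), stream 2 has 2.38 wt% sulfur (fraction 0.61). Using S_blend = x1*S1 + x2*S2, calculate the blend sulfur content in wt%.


Linear sulfur blending: S_blend = x1*S1 + x2*S2
Contribution 1: 0.39 * 1.904 = 0.74256 wt%
Contribution 2: 0.61 * 2.38 = 1.4518 wt%
S_blend = 0.74256 + 1.4518 = 2.19436

2.19436 wt%


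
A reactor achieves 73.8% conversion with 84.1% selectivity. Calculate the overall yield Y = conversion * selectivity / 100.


Overall yield = conversion (%) * selectivity (%) / 100
Conversion = 73.8%, Selectivity = 84.1%
Y = 73.8 * 84.1 / 100
= 62.0658 %

62.0658 %


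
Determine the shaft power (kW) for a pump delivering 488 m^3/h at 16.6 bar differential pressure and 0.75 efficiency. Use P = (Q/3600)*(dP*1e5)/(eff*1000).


Q = 488 / 3600 = 0.135556 m^3/s
P = 0.135556 * (16.6 * 1e5) / 0.75 / 1000 = 300.0

300.0 kW


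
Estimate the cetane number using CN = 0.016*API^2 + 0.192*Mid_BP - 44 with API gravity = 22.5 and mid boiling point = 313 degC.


CN = 0.016 * 22.5^2 + 0.192 * 313 - 44
CN = 8.1 + 60.096 - 44 = 24.196

24.196


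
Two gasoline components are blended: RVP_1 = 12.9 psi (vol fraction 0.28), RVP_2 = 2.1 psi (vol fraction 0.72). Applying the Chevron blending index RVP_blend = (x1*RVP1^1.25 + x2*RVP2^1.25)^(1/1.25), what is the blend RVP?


Chevron index: RVP_blend = (sum xi*RVPi^1.25)^(1/1.25)
RVP^1.25 terms: 0.28 * 12.9^1.25 + 0.72 * 2.1^1.25 = 8.66549
RVP_blend = 8.66549^(1/1.25) = 5.626

5.626 psi


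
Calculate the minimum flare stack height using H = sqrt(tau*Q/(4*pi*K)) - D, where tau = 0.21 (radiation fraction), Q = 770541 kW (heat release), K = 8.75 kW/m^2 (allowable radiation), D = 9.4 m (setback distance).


tau*Q/(4*pi*K) = 0.21 * 770541 / (4 * pi * 8.75) = 1471.62
sqrt(1471.62) = 38.3617
H = 38.3617 - 9.4 = 28.96

28.96 m


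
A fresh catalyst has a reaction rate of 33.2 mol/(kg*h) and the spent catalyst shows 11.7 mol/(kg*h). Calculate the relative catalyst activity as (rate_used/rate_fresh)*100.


Activity (%) = (rate_used / rate_fresh) * 100
rate_used = 11.7, rate_fresh = 33.2
= (11.7 / 33.2) * 100
= 0.3524 * 100 = 35.24

35.24 %


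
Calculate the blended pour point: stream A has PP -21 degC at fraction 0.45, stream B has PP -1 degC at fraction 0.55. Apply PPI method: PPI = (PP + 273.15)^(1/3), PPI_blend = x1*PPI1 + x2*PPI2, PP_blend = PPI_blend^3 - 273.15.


PPI_1 = (-21 + 273.15)^(1/3) = 6.317613
PPI_2 = (-1 + 273.15)^(1/3) = 6.480414
PPI_blend = 0.45 * 6.317613 + 0.55 * 6.480414 = 6.407154
PP_blend = 6.407154^3 - 273.15 = 263.0241 - 273.15 = -10.13

-10.13 degC


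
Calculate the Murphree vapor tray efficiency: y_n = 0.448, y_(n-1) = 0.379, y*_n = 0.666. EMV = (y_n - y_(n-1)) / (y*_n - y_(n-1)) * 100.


Murphree vapor efficiency: EMV = (y_n - y_(n-1)) / (y*_n - y_(n-1)) * 100
EMV = (0.448 - 0.379) / (0.666 - 0.379) * 100 = 0.069 / 0.287 * 100 = 24.04

24.04 %


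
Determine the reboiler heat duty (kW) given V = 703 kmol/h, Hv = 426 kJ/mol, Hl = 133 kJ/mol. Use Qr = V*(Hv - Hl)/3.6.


Qr = 703 * (426 - 133) / 3.6 = 703 * 293 / 3.6 = 57220

57220 kW


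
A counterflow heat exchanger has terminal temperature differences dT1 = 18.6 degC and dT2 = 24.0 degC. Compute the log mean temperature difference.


LMTD = (dT1 - dT2) / ln(dT1/dT2)
= (18.6 - 24.0) / ln(18.6 / 24.0) = -5.4 / -0.254892 = 21.19

21.19 degC


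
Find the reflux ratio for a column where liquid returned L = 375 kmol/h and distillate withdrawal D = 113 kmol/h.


Reflux ratio definition: R = L / D (liquid returned / distillate withdrawn)
L = 375 kmol/h, D = 113 kmol/h
R = 375 / 113 = 3.319

3.319


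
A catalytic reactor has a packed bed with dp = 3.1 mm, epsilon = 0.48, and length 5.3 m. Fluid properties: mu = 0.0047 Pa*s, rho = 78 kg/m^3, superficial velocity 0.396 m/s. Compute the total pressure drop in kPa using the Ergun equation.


dp = 3.1 mm = 0.0031 m
Viscous term = 150*0.0047*0.396*(1-0.48)^2 / (0.0031^2*0.48^3) = 71030.3
Inertial term = 1.75*78*0.396^2*(1-0.48) / (0.0031*0.48^3) = 32466.9
dP/L = 71030.3 + 32466.9 = 103497 Pa/m
dP = 103497 * 5.3 / 1000 = 548.5 kPa

548.5 kPa


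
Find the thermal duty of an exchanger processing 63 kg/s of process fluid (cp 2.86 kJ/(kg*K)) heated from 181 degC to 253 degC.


Q = m_dot * cp * delta_T
delta_T = 253 - 181 = 72 K
Q = 63 * 2.86 * 72
= 180.18 * 72
= 12972.96 kW

12972.96 kW


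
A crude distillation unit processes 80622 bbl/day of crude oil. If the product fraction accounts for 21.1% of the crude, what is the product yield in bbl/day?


Crude throughput = 80622 bbl/day
Fraction yield = 21.1%
yield = throughput * fraction / 100
yield = 80622 * 21.1 / 100 = 17011.242

17011.242 bbl/day


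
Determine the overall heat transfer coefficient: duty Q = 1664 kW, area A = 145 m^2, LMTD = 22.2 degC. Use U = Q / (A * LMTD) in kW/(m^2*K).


From Q = U*A*LMTD, U = Q / (A * LMTD)
U = 1664 / (145 * 22.2) = 1664 / 3219 = 0.5169

0.5169 kW/(m^2*K)


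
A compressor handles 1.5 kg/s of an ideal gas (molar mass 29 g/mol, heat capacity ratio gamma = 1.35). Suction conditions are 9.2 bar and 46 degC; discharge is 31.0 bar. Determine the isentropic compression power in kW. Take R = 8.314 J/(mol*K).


Isentropic work: W = m*(gamma/(gamma-1))*(R*T1/MW)*((P2/P1)^((gamma-1)/gamma) - 1)
T1 = 46 + 273.15 = 319.15 K
Pressure ratio = 31.0 / 9.2 = 3.36957
Exponent = (1.35 - 1)/1.35 = 0.259259
(P2/P1)^exp - 1 = 3.36957^0.259259 - 1 = 0.370183
W = 1.5 * 1.35 / 0.35 * 8.314 * 319.15 / 29 * 0.370183 = 196.0

196.0 kW


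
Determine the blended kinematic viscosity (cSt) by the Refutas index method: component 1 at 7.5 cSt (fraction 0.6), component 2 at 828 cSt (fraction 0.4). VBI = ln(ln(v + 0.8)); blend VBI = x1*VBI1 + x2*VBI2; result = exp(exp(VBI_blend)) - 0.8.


Refutas method: VBN_i = 14.534*ln(ln(visc_i + 0.8)) + 10.975, blended linearly by mass fraction; since VBN is linear in VBI_i = ln(ln(visc_i + 0.8)) and the fractions sum to 1, blend VBI directly: visc = exp(exp(VBI_blend)) - 0.8
VBI_1 = ln(ln(7.5 + 0.8)) = 0.749648
VBI_2 = ln(ln(828 + 0.8)) = 1.90509
VBI_blend = 0.6 * 0.749648 + 0.4 * 1.90509 = 1.21182
visc_blend = exp(exp(1.21182)) - 0.8 = 27.98

27.98 cSt


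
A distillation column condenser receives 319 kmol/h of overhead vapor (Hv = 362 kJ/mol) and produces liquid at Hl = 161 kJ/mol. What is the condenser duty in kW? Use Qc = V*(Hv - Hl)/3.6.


Qc = 319 * (362 - 161) / 3.6 = 319 * 201 / 3.6 = 17810

17810 kW


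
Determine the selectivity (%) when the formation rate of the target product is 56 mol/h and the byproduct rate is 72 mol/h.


Selectivity = desired / (desired + undesired) * 100
Total products = 56 + 72 = 128 mol/h
S = 56 / 128 * 100
= 0.4375 * 100
= 43.75 %

43.75 %


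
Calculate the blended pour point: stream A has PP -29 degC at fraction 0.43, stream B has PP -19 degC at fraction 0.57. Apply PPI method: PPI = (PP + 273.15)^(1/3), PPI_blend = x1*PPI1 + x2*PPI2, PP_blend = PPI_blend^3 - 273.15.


PPI_1 = (-29 + 273.15)^(1/3) = 6.25008
PPI_2 = (-19 + 273.15)^(1/3) = 6.334272
PPI_blend = 0.43 * 6.25008 + 0.57 * 6.334272 = 6.298069
PP_blend = 6.298069^3 - 273.15 = 249.8171 - 273.15 = -23.33

-23.33 degC


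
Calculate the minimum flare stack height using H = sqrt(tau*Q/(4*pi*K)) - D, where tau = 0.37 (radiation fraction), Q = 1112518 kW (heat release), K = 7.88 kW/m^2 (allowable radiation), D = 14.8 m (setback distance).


tau*Q/(4*pi*K) = 0.37 * 1112518 / (4 * pi * 7.88) = 4156.93
sqrt(4156.93) = 64.4743
H = 64.4743 - 14.8 = 49.67

49.67 m


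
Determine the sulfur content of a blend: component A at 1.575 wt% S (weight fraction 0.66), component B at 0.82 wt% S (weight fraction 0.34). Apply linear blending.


Linear sulfur blending: S_blend = x1*S1 + x2*S2
Contribution 1: 0.66 * 1.575 = 1.0395 wt%
Contribution 2: 0.34 * 0.82 = 0.2788 wt%
S_blend = 1.0395 + 0.2788 = 1.3183

1.3183 wt%


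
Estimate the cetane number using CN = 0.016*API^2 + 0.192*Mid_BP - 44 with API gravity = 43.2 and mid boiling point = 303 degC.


CN = 0.016 * 43.2^2 + 0.192 * 303 - 44
CN = 29.85984 + 58.176 - 44 = 44.03584

44.03584


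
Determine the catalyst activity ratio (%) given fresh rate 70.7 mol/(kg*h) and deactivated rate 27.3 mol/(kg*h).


Activity (%) = (rate_used / rate_fresh) * 100
rate_used = 27.3, rate_fresh = 70.7
= (27.3 / 70.7) * 100
= 0.3861 * 100 = 38.61

38.61 %


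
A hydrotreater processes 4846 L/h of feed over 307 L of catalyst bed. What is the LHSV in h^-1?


LHSV = volumetric feed rate / catalyst volume
= 4846 L/h / 307 L
= 15.79 h^-1

15.79 h^-1


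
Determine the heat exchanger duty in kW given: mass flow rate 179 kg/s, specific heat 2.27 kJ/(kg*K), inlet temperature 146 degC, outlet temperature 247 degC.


Q = m_dot * cp * delta_T
delta_T = 247 - 146 = 101 K
Q = 179 * 2.27 * 101
= 406.33 * 101
= 41039.33 kW

41039.33 kW


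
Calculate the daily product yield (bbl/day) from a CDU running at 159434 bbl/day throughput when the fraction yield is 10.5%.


Crude throughput = 159434 bbl/day
Fraction yield = 10.5%
yield = throughput * fraction / 100
yield = 159434 * 10.5 / 100 = 16740.57

16740.57 bbl/day


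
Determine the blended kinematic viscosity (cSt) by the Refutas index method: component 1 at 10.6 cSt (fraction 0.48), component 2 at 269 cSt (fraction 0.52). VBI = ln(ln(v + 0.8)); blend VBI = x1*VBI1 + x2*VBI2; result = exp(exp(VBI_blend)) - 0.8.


Refutas method: VBN_i = 14.534*ln(ln(visc_i + 0.8)) + 10.975, blended linearly by mass fraction; since VBN is linear in VBI_i = ln(ln(visc_i + 0.8)) and the fractions sum to 1, blend VBI directly: visc = exp(exp(VBI_blend)) - 0.8
VBI_1 = ln(ln(10.6 + 0.8)) = 0.889377
VBI_2 = ln(ln(269 + 0.8)) = 1.72235
VBI_blend = 0.48 * 0.889377 + 0.52 * 1.72235 = 1.32252
visc_blend = exp(exp(1.32252)) - 0.8 = 41.84

41.84 cSt


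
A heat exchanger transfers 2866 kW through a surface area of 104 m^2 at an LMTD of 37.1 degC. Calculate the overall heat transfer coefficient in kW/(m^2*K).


From Q = U*A*LMTD, U = Q / (A * LMTD)
U = 2866 / (104 * 37.1) = 2866 / 3858.4 = 0.7428

0.7428 kW/(m^2*K)


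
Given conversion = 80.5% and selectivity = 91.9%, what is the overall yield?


Overall yield = conversion (%) * selectivity (%) / 100
Conversion = 80.5%, Selectivity = 91.9%
Y = 80.5 * 91.9 / 100
= 73.9795 %

73.9795 %


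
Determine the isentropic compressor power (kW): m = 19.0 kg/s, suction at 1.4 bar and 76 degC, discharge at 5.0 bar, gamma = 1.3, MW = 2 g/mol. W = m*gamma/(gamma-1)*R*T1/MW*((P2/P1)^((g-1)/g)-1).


Isentropic work: W = m*(gamma/(gamma-1))*(R*T1/MW)*((P2/P1)^((gamma-1)/gamma) - 1)
T1 = 76 + 273.15 = 349.15 K
Pressure ratio = 5.0 / 1.4 = 3.57143
Exponent = (1.3 - 1)/1.3 = 0.230769
(P2/P1)^exp - 1 = 3.57143^0.230769 - 1 = 0.341463
W = 19.0 * 1.3 / 0.3 * 8.314 * 349.15 / 2 * 0.341463 = 40800

40800 kW


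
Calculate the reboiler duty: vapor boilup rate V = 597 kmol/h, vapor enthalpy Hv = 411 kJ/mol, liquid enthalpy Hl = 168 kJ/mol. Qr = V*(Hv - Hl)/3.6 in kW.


Qr = 597 * (411 - 168) / 3.6 = 597 * 243 / 3.6 = 40300

40300 kW


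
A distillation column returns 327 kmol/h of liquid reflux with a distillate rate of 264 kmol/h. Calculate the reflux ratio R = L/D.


Reflux ratio definition: R = L / D (liquid returned / distillate withdrawn)
L = 327 kmol/h, D = 264 kmol/h
R = 327 / 264 = 1.239

1.239


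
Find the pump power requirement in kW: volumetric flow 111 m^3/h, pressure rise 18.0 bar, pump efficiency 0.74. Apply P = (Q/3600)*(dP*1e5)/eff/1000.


Q = 111 / 3600 = 0.0308333 m^3/s
P = 0.0308333 * (18.0 * 1e5) / 0.74 / 1000 = 75.00

75.00 kW


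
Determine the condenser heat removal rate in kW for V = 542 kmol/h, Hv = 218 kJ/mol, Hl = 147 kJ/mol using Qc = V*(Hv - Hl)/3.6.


Qc = 542 * (218 - 147) / 3.6 = 542 * 71 / 3.6 = 10690

10690 kW


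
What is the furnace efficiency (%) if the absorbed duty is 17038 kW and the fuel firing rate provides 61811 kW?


Furnace efficiency = Q_absorbed / Q_fuel * 100
= 17038 / 61811 * 100 = 27.56

27.56 %


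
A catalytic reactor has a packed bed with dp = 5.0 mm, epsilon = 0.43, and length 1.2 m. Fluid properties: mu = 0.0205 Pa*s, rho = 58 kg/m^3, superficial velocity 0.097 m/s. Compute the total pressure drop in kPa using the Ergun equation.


dp = 5.0 mm = 0.005 m
Viscous term = 150*0.0205*0.097*(1-0.43)^2 / (0.005^2*0.43^3) = 48755.2
Inertial term = 1.75*58*0.097^2*(1-0.43) / (0.005*0.43^3) = 1369.33
dP/L = 48755.2 + 1369.33 = 50124.5 Pa/m
dP = 50124.5 * 1.2 / 1000 = 60.15 kPa

60.15 kPa


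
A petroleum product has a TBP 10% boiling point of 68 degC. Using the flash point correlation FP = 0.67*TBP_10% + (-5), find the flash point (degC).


FP = 0.67 * 68 + (-5) = 40.56

40.56 degC


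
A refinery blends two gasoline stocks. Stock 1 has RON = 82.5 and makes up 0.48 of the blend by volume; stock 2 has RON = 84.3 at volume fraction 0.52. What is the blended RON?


Linear blending: RON_blend = sum(vi * RONi)
Contribution 1: 0.48 * 82.5 = 39.6
Contribution 2: 0.52 * 84.3 = 43.836
RON_blend = 39.6 + 43.836 = 83.436

83.436


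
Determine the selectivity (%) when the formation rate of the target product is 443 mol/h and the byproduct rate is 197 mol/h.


Selectivity = desired / (desired + undesired) * 100
Total products = 443 + 197 = 640 mol/h
S = 443 / 640 * 100
= 0.6922 * 100
= 69.22 %

69.22 %


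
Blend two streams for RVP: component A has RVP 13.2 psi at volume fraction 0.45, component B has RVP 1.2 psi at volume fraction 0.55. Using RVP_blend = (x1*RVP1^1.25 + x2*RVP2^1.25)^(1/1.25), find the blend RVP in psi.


Chevron index: RVP_blend = (sum xi*RVPi^1.25)^(1/1.25)
RVP^1.25 terms: 0.45 * 13.2^1.25 + 0.55 * 1.2^1.25 = 12.013
RVP_blend = 12.013^(1/1.25) = 7.307

7.307 psi


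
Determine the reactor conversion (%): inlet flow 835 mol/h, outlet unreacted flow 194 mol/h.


X = (F_in - F_out) / F_in * 100
Moles reacted = 835 - 194 = 641
X = 641 / 835 * 100
= 0.7677 * 100
= 76.77 %

76.77 %


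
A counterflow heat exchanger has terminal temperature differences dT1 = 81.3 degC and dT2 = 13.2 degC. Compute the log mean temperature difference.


LMTD = (dT1 - dT2) / ln(dT1/dT2)
= (81.3 - 13.2) / ln(81.3 / 13.2) = 68.1 / 1.81793 = 37.46

37.46 degC


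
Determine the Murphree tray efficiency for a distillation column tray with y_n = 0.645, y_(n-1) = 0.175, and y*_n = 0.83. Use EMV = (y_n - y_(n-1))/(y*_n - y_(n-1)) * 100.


Murphree vapor efficiency: EMV = (y_n - y_(n-1)) / (y*_n - y_(n-1)) * 100
EMV = (0.645 - 0.175) / (0.83 - 0.175) * 100 = 0.47 / 0.655 * 100 = 71.76

71.76 %


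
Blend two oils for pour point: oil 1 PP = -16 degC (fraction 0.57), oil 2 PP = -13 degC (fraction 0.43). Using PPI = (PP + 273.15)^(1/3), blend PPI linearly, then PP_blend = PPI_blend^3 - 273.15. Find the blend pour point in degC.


PPI_1 = (-16 + 273.15)^(1/3) = 6.359098
PPI_2 = (-13 + 273.15)^(1/3) = 6.383731
PPI_blend = 0.57 * 6.359098 + 0.43 * 6.383731 = 6.36969
PP_blend = 6.36969^3 - 273.15 = 258.4371 - 273.15 = -14.71

-14.71 degC


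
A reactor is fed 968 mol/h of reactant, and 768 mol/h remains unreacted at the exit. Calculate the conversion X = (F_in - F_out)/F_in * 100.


X = (F_in - F_out) / F_in * 100
Moles reacted = 968 - 768 = 200
X = 200 / 968 * 100
= 0.2066 * 100
= 20.66 %

20.66 %


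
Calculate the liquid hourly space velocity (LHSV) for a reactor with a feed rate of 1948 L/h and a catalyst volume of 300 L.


LHSV = volumetric feed rate / catalyst volume
= 1948 L/h / 300 L
= 6.493 h^-1

6.493 h^-1


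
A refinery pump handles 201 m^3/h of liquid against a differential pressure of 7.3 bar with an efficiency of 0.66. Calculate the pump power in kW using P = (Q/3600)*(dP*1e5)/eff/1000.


Q = 201 / 3600 = 0.0558333 m^3/s
P = 0.0558333 * (7.3 * 1e5) / 0.66 / 1000 = 61.76

61.76 kW


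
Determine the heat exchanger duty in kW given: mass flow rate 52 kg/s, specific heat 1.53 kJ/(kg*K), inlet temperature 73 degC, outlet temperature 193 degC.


Q = m_dot * cp * delta_T
delta_T = 193 - 73 = 120 K
Q = 52 * 1.53 * 120
= 79.56 * 120
= 9547.2 kW

9547.2 kW


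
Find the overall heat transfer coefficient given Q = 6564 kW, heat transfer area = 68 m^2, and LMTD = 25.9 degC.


From Q = U*A*LMTD, U = Q / (A * LMTD)
U = 6564 / (68 * 25.9) = 6564 / 1761.2 = 3.727

3.727 kW/(m^2*K)


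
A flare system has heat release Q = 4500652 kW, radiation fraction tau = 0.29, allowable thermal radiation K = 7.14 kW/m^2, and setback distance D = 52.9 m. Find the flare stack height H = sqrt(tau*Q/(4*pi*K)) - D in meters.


tau*Q/(4*pi*K) = 0.29 * 4500652 / (4 * pi * 7.14) = 14546.7
sqrt(14546.7) = 120.61
H = 120.61 - 52.9 = 67.71

67.71 m


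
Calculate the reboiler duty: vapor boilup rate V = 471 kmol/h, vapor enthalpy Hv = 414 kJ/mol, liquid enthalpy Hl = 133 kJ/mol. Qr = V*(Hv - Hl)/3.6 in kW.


Qr = 471 * (414 - 133) / 3.6 = 471 * 281 / 3.6 = 36760

36760 kW


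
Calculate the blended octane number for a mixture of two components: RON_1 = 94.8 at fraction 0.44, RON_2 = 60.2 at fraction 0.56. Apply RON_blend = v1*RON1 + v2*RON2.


Linear blending: RON_blend = sum(vi * RONi)
Contribution 1: 0.44 * 94.8 = 41.712
Contribution 2: 0.56 * 60.2 = 33.712
RON_blend = 41.712 + 33.712 = 75.424

75.424


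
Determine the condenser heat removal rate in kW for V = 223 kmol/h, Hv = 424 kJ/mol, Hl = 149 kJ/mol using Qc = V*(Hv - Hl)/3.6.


Qc = 223 * (424 - 149) / 3.6 = 223 * 275 / 3.6 = 17030

17030 kW


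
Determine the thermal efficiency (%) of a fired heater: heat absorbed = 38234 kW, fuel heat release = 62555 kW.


Furnace efficiency = Q_absorbed / Q_fuel * 100
= 38234 / 62555 * 100 = 61.12

61.12 %


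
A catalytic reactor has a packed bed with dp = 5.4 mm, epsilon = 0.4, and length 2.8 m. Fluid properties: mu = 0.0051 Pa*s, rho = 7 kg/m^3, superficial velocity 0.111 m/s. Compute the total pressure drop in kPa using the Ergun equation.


dp = 5.4 mm = 0.0054 m
Viscous term = 150*0.0051*0.111*(1-0.4)^2 / (0.0054^2*0.4^3) = 16380.2
Inertial term = 1.75*7*0.111^2*(1-0.4) / (0.0054*0.4^3) = 262.035
dP/L = 16380.2 + 262.035 = 16642.2 Pa/m
dP = 16642.2 * 2.8 / 1000 = 46.60 kPa

46.60 kPa


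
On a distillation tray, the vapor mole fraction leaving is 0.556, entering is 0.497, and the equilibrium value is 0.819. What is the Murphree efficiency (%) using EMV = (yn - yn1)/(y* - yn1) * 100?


Murphree vapor efficiency: EMV = (y_n - y_(n-1)) / (y*_n - y_(n-1)) * 100
EMV = (0.556 - 0.497) / (0.819 - 0.497) * 100 = 0.059 / 0.322 * 100 = 18.32

18.32 %


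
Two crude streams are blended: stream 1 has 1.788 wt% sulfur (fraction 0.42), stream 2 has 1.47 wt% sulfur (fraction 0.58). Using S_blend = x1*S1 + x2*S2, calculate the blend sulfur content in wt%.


Linear sulfur blending: S_blend = x1*S1 + x2*S2
Contribution 1: 0.42 * 1.788 = 0.75096 wt%
Contribution 2: 0.58 * 1.47 = 0.8526 wt%
S_blend = 0.75096 + 0.8526 = 1.60356

1.60356 wt%


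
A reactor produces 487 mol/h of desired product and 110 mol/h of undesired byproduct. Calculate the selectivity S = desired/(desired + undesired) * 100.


Selectivity = desired / (desired + undesired) * 100
Total products = 487 + 110 = 597 mol/h
S = 487 / 597 * 100
= 0.8157 * 100
= 81.57 %

81.57 %


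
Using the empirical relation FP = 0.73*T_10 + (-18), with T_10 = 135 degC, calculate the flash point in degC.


FP = 0.73 * 135 + (-18) = 80.55

80.55 degC


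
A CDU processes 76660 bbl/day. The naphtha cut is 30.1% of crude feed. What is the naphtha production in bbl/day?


Crude throughput = 76660 bbl/day
Fraction yield = 30.1%
yield = throughput * fraction / 100
yield = 76660 * 30.1 / 100 = 23074.66

23074.66 bbl/day


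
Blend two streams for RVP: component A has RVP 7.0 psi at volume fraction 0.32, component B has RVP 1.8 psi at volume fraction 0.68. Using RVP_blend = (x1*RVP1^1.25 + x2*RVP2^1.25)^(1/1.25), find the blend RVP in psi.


Chevron index: RVP_blend = (sum xi*RVPi^1.25)^(1/1.25)
RVP^1.25 terms: 0.32 * 7.0^1.25 + 0.68 * 1.8^1.25 = 5.06128
RVP_blend = 5.06128^(1/1.25) = 3.659

3.659 psi


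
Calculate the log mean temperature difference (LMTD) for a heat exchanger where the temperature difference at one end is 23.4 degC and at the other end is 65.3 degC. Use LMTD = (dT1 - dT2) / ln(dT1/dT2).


LMTD = (dT1 - dT2) / ln(dT1/dT2)
= (23.4 - 65.3) / ln(23.4 / 65.3) = -41.9 / -1.02626 = 40.83

40.83 degC


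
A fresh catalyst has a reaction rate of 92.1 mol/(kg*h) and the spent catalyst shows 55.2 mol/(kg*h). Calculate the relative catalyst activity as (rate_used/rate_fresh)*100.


Activity (%) = (rate_used / rate_fresh) * 100
rate_used = 55.2, rate_fresh = 92.1
= (55.2 / 92.1) * 100
= 0.5993 * 100 = 59.93

59.93 %


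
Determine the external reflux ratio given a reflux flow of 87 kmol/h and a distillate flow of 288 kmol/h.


Reflux ratio definition: R = L / D (liquid returned / distillate withdrawn)
L = 87 kmol/h, D = 288 kmol/h
R = 87 / 288 = 0.3021

0.3021


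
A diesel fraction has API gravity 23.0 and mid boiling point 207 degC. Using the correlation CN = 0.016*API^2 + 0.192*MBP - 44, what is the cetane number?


CN = 0.016 * 23.0^2 + 0.192 * 207 - 44
CN = 8.464 + 39.744 - 44 = 4.208

4.208


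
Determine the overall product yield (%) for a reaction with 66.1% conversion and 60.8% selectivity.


Overall yield = conversion (%) * selectivity (%) / 100
Conversion = 66.1%, Selectivity = 60.8%
Y = 66.1 * 60.8 / 100
= 40.1888 %

40.1888 %


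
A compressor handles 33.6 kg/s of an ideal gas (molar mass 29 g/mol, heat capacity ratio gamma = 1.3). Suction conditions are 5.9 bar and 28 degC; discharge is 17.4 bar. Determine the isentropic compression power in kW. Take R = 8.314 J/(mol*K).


Isentropic work: W = m*(gamma/(gamma-1))*(R*T1/MW)*((P2/P1)^((gamma-1)/gamma) - 1)
T1 = 28 + 273.15 = 301.15 K
Pressure ratio = 17.4 / 5.9 = 2.94915
Exponent = (1.3 - 1)/1.3 = 0.230769
(P2/P1)^exp - 1 = 2.94915^0.230769 - 1 = 0.283487
W = 33.6 * 1.3 / 0.3 * 8.314 * 301.15 / 29 * 0.283487 = 3564

3564 kW


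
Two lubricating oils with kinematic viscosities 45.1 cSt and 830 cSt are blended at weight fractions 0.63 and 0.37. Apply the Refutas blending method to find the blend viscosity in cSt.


Refutas method: VBN_i = 14.534*ln(ln(visc_i + 0.8)) + 10.975, blended linearly by mass fraction; since VBN is linear in VBI_i = ln(ln(visc_i + 0.8)) and the fractions sum to 1, blend VBI directly: visc = exp(exp(VBI_blend)) - 0.8
VBI_1 = ln(ln(45.1 + 0.8)) = 1.34194
VBI_2 = ln(ln(830 + 0.8)) = 1.90544
VBI_blend = 0.63 * 1.34194 + 0.37 * 1.90544 = 1.55043
visc_blend = exp(exp(1.55043)) - 0.8 = 110.6

110.6 cSt


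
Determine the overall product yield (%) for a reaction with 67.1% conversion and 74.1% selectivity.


Overall yield = conversion (%) * selectivity (%) / 100
Conversion = 67.1%, Selectivity = 74.1%
Y = 67.1 * 74.1 / 100
= 49.7211 %

49.7211 %


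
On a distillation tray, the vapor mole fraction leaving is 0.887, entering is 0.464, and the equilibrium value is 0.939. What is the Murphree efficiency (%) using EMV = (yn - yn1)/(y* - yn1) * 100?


Murphree vapor efficiency: EMV = (y_n - y_(n-1)) / (y*_n - y_(n-1)) * 100
EMV = (0.887 - 0.464) / (0.939 - 0.464) * 100 = 0.423 / 0.475 * 100 = 89.05

89.05 %


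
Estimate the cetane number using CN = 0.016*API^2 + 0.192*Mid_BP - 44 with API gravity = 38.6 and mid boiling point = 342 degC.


CN = 0.016 * 38.6^2 + 0.192 * 342 - 44
CN = 23.83936 + 65.664 - 44 = 45.50336

45.50336


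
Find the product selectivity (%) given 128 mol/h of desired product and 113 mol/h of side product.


Selectivity = desired / (desired + undesired) * 100
Total products = 128 + 113 = 241 mol/h
S = 128 / 241 * 100
= 0.5311 * 100
= 53.11 %

53.11 %


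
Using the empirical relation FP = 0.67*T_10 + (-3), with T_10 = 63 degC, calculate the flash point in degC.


FP = 0.67 * 63 + (-3) = 39.21

39.21 degC


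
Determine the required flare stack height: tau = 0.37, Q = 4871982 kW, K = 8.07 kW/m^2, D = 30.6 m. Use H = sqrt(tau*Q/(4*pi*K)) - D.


tau*Q/(4*pi*K) = 0.37 * 4871982 / (4 * pi * 8.07) = 17775.6
sqrt(17775.6) = 133.325
H = 133.325 - 30.6 = 102.7

102.7 m


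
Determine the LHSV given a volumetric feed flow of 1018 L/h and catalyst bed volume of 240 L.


LHSV = volumetric feed rate / catalyst volume
= 1018 L/h / 240 L
= 4.242 h^-1

4.242 h^-1


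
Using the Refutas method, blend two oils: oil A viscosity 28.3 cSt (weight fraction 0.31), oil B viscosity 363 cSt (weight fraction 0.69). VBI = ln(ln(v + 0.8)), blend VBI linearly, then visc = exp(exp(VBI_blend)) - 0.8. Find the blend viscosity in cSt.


Refutas method: VBN_i = 14.534*ln(ln(visc_i + 0.8)) + 10.975, blended linearly by mass fraction; since VBN is linear in VBI_i = ln(ln(visc_i + 0.8)) and the fractions sum to 1, blend VBI directly: visc = exp(exp(VBI_blend)) - 0.8
VBI_1 = ln(ln(28.3 + 0.8)) = 1.21513
VBI_2 = ln(ln(363 + 0.8)) = 1.77438
VBI_blend = 0.31 * 1.21513 + 0.69 * 1.77438 = 1.60101
visc_blend = exp(exp(1.60101)) - 0.8 = 141.5

141.5 cSt


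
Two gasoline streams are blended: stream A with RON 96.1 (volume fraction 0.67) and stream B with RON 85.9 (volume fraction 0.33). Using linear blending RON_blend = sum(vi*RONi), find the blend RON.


Linear blending: RON_blend = sum(vi * RONi)
Contribution 1: 0.67 * 96.1 = 64.387
Contribution 2: 0.33 * 85.9 = 28.347
RON_blend = 64.387 + 28.347 = 92.734

92.734


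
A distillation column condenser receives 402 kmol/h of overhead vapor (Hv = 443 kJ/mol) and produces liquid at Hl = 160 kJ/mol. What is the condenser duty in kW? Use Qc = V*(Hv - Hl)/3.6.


Qc = 402 * (443 - 160) / 3.6 = 402 * 283 / 3.6 = 31600

31600 kW


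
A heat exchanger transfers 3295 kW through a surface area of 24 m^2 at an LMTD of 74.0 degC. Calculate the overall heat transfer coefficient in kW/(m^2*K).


From Q = U*A*LMTD, U = Q / (A * LMTD)
U = 3295 / (24 * 74.0) = 3295 / 1776 = 1.855

1.855 kW/(m^2*K)


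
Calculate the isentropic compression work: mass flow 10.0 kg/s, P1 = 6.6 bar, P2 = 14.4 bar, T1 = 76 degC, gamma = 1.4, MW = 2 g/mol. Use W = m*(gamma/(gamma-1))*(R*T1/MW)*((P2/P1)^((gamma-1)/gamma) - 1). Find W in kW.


Isentropic work: W = m*(gamma/(gamma-1))*(R*T1/MW)*((P2/P1)^((gamma-1)/gamma) - 1)
T1 = 76 + 273.15 = 349.15 K
Pressure ratio = 14.4 / 6.6 = 2.18182
Exponent = (1.4 - 1)/1.4 = 0.285714
(P2/P1)^exp - 1 = 2.18182^0.285714 - 1 = 0.249699
W = 10.0 * 1.4 / 0.4 * 8.314 * 349.15 / 2 * 0.249699 = 12680

12680 kW


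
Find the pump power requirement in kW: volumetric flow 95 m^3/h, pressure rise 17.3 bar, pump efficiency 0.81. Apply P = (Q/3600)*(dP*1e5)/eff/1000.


Q = 95 / 3600 = 0.0263889 m^3/s
P = 0.0263889 * (17.3 * 1e5) / 0.81 / 1000 = 56.36

56.36 kW


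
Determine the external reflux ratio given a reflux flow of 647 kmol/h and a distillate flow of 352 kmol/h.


Reflux ratio definition: R = L / D (liquid returned / distillate withdrawn)
L = 647 kmol/h, D = 352 kmol/h
R = 647 / 352 = 1.838

1.838


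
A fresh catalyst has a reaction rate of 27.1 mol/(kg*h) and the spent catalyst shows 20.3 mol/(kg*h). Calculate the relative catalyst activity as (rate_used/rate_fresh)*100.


Activity (%) = (rate_used / rate_fresh) * 100
rate_used = 20.3, rate_fresh = 27.1
= (20.3 / 27.1) * 100
= 0.7491 * 100 = 74.91

74.91 %


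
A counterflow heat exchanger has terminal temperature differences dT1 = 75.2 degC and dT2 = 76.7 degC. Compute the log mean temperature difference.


LMTD = (dT1 - dT2) / ln(dT1/dT2)
= (75.2 - 76.7) / ln(75.2 / 76.7) = -1.5 / -0.0197505 = 75.95

75.95 degC


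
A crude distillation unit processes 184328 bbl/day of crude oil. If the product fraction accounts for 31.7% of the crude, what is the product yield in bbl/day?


Crude throughput = 184328 bbl/day
Fraction yield = 31.7%
yield = throughput * fraction / 100
yield = 184328 * 31.7 / 100 = 58431.976

58431.976 bbl/day


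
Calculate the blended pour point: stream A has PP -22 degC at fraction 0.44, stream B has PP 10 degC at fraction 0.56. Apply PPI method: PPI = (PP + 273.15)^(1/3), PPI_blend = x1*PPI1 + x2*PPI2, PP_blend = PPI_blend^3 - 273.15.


PPI_1 = (-22 + 273.15)^(1/3) = 6.30925
PPI_2 = (10 + 273.15)^(1/3) = 6.566574
PPI_blend = 0.44 * 6.30925 + 0.56 * 6.566574 = 6.453351
PP_blend = 6.453351^3 - 273.15 = 268.7546 - 273.15 = -4.4

-4.4 degC


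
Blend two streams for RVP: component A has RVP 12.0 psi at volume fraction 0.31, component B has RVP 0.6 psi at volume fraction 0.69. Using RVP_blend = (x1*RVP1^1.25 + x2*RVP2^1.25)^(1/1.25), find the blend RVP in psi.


Chevron index: RVP_blend = (sum xi*RVPi^1.25)^(1/1.25)
RVP^1.25 terms: 0.31 * 12.0^1.25 + 0.69 * 0.6^1.25 = 7.28807
RVP_blend = 7.28807^(1/1.25) = 4.899

4.899 psi


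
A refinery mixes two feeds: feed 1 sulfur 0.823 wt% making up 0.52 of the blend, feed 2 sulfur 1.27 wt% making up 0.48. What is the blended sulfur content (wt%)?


Linear sulfur blending: S_blend = x1*S1 + x2*S2
Contribution 1: 0.52 * 0.823 = 0.42796 wt%
Contribution 2: 0.48 * 1.27 = 0.6096 wt%
S_blend = 0.42796 + 0.6096 = 1.03756

1.03756 wt%


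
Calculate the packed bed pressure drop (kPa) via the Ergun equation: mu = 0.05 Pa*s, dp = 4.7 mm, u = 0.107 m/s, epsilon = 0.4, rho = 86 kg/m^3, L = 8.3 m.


dp = 4.7 mm = 0.0047 m
Viscous term = 150*0.05*0.107*(1-0.4)^2 / (0.0047^2*0.4^3) = 204349
Inertial term = 1.75*86*0.107^2*(1-0.4) / (0.0047*0.4^3) = 3436.98
dP/L = 204349 + 3436.98 = 207786 Pa/m
dP = 207786 * 8.3 / 1000 = 1725 kPa

1725 kPa


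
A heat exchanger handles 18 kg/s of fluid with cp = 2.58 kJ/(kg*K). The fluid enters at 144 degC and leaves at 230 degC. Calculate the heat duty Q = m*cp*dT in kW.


Q = m_dot * cp * delta_T
delta_T = 230 - 144 = 86 K
Q = 18 * 2.58 * 86
= 46.44 * 86
= 3993.84 kW

3993.84 kW


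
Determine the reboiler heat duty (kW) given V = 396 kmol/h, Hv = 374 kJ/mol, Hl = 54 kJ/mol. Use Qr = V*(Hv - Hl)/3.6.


Qr = 396 * (374 - 54) / 3.6 = 396 * 320 / 3.6 = 35200

35200 kW


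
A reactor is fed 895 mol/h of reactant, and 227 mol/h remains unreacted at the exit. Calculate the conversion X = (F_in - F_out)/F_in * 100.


X = (F_in - F_out) / F_in * 100
Moles reacted = 895 - 227 = 668
X = 668 / 895 * 100
= 0.7464 * 100
= 74.64 %

74.64 %


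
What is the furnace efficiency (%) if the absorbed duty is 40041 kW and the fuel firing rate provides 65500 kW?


Furnace efficiency = Q_absorbed / Q_fuel * 100
= 40041 / 65500 * 100 = 61.13

61.13 %


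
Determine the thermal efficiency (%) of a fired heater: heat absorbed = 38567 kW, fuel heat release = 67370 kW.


Furnace efficiency = Q_absorbed / Q_fuel * 100
= 38567 / 67370 * 100 = 57.25

57.25 %


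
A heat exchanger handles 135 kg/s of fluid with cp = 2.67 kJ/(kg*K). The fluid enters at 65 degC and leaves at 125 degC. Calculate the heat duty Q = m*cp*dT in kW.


Q = m_dot * cp * delta_T
delta_T = 125 - 65 = 60 K
Q = 135 * 2.67 * 60
= 360.45 * 60
= 21627 kW

21627 kW


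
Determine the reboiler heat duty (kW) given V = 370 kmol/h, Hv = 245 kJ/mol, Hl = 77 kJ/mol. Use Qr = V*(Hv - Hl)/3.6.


Qr = 370 * (245 - 77) / 3.6 = 370 * 168 / 3.6 = 17270

17270 kW


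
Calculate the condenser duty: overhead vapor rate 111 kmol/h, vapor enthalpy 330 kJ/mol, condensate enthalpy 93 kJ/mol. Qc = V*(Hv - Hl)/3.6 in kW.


Qc = 111 * (330 - 93) / 3.6 = 111 * 237 / 3.6 = 7308

7308 kW


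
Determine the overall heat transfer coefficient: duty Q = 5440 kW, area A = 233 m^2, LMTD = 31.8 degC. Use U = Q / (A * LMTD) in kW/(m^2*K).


From Q = U*A*LMTD, U = Q / (A * LMTD)
U = 5440 / (233 * 31.8) = 5440 / 7409.4 = 0.7342

0.7342 kW/(m^2*K)


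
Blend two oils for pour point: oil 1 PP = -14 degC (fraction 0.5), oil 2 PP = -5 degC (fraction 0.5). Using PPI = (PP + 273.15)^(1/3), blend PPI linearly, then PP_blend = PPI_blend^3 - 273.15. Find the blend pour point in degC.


PPI_1 = (-14 + 273.15)^(1/3) = 6.375541
PPI_2 = (-5 + 273.15)^(1/3) = 6.448508
PPI_blend = 0.5 * 6.375541 + 0.5 * 6.448508 = 6.412025
PP_blend = 6.412025^3 - 273.15 = 263.6244 - 273.15 = -9.53

-9.53 degC


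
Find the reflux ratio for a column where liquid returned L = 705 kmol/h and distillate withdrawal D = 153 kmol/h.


Reflux ratio definition: R = L / D (liquid returned / distillate withdrawn)
L = 705 kmol/h, D = 153 kmol/h
R = 705 / 153 = 4.608

4.608


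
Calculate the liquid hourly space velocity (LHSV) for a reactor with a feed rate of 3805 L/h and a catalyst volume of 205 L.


LHSV = volumetric feed rate / catalyst volume
= 3805 L/h / 205 L
= 18.56 h^-1

18.56 h^-1


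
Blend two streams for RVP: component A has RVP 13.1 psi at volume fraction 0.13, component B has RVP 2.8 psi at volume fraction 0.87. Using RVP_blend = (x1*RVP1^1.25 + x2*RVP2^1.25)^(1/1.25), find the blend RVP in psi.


Chevron index: RVP_blend = (sum xi*RVPi^1.25)^(1/1.25)
RVP^1.25 terms: 0.13 * 13.1^1.25 + 0.87 * 2.8^1.25 = 6.39104
RVP_blend = 6.39104^(1/1.25) = 4.410

4.410 psi


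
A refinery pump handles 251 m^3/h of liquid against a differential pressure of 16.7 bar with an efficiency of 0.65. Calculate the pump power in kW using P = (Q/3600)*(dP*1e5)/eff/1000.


Q = 251 / 3600 = 0.0697222 m^3/s
P = 0.0697222 * (16.7 * 1e5) / 0.65 / 1000 = 179.1

179.1 kW
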